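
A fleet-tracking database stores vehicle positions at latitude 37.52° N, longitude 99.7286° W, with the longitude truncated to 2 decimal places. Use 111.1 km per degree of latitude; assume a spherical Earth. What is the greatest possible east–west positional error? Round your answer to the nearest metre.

Truncating at 2 decimal places can drop up to a full unit in the last place, so the longitude may be off by as much as 0.01°.
One degree of longitude at 37.52° is 111100 × cos 37.52° ≈ 111100 × 0.7931 = 88117.9 m.
So at most 0.01° × 88117.9 ≈ 881.179 m east–west.

881 metres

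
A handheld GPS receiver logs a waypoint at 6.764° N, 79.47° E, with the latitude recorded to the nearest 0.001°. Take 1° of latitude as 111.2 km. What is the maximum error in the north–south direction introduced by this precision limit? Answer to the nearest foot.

Rounding to 3 decimal places leaves the latitude within ±0.0005° of the true value.
So the N–S error is at most 0.0005 × 111200 = 55.6 m.
Converting: 55.6 m × 3.2808 ft/m ≈ 182.41 ft.

182 feet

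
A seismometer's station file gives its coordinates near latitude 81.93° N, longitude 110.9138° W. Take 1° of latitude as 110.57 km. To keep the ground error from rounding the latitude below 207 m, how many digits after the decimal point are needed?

One degree of latitude covers 110570 m.
N decimal places → at most half a unit in the last place, 0.5 × 10⁻ᴺ° = 110570/2 × 10⁻ᴺ m.
Setting 55285 × 10⁻ᴺ ≤ 207 gives 10ᴺ ≥ 267.1, i.e. N ≥ 2.43.
At 2 places the error can reach 553 m, but 3 places keeps it to 55.3 m.

3 decimal places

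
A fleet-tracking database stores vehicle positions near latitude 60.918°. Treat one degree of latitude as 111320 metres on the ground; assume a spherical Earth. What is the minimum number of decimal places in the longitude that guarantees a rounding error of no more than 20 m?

4 decimal places

At 60.918° one degree of longitude covers 111320 × cos 60.918° ≈ 111320 × 0.4861 ≈ 54108.3 m.
Rounding to N decimal places gives at most 0.5 × 10⁻ᴺ degrees of error, i.e. 0.5 × 10⁻ᴺ × 54108.3 m.
Setting 27054.1 × 10⁻ᴺ ≤ 20 gives 10ᴺ ≥ 1353, i.e. N ≥ 3.13.
N = 3 would give 27.1 m (too coarse); N = 4 gives 2.71 m ≤ 20 m.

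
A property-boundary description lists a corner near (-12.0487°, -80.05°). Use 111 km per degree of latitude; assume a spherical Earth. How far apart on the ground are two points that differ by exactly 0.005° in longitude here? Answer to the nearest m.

0.005° of longitude at 12.0487° is 0.005 × 111000 × cos 12.0487° ≈ 0.005 × 108555 = 542.774 m.

543 m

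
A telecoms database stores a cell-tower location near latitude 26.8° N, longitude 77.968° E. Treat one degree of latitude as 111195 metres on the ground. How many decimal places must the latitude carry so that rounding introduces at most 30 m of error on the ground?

One degree of latitude covers 111195 m.
Rounding to N decimal places gives at most 0.5 × 10⁻ᴺ degrees of error, i.e. 0.5 × 10⁻ᴺ × 111195 m.
Setting 55597.5 × 10⁻ᴺ ≤ 30 gives 10ᴺ ≥ 1853, i.e. N ≥ 3.27.
At 3 places the error can reach 55.6 m, but 4 places keeps it to 5.56 m.

4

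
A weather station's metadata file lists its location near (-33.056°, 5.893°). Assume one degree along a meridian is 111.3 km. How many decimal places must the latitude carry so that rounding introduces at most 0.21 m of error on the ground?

6

One degree of latitude covers 111300 m.
N decimal places → at most half a unit in the last place, 0.5 × 10⁻ᴺ° = 111300/2 × 10⁻ᴺ m.
Setting 55650 × 10⁻ᴺ ≤ 0.21 gives 10ᴺ ≥ 2.65e+05, i.e. N ≥ 5.42.
So 6 decimal places suffice (0.0556 m); 5 would allow up to 0.556 m.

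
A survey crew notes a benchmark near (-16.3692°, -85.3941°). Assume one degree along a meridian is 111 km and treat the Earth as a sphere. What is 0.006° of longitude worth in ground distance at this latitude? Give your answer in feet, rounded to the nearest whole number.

2096 feet

At 16.3692° a degree of longitude is 111000 × cos 16.3692° ≈ 106501 m, so 0.006° corresponds to 639.004 m.
Converting: 639.004 m × 3.2808 ft/m ≈ 2096.5 ft.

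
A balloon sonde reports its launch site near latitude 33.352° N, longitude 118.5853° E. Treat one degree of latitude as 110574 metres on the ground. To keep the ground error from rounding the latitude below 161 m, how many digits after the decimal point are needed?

3

One degree of latitude covers 110574 m.
Rounding to N decimal places gives at most 0.5 × 10⁻ᴺ degrees of error, i.e. 0.5 × 10⁻ᴺ × 110574 m.
Need 0.5 × 110574 × 10⁻ᴺ ≤ 161 → 10⁻ᴺ ≤ 2.912e-03, so N ≥ 2.54.
At 2 places the error can reach 553 m, but 3 places keeps it to 55.3 m.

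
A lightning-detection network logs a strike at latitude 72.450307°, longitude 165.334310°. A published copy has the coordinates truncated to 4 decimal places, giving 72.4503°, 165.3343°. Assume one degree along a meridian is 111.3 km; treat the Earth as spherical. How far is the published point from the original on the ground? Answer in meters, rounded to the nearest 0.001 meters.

0.848 meters

The latitude changed by +0.000007° and the longitude by +0.000010°.
North–south shift: 0.000007 × 111300 = 0.7791 m.
E–W at 72.4503°: 0.000010° × 111300 × cos 72.4503° = 0.000010 × 111300 × 0.3015 ≈ 0.335606 m.
Distance: √(0.7791² + 0.335606²) ≈ 0.848309 m.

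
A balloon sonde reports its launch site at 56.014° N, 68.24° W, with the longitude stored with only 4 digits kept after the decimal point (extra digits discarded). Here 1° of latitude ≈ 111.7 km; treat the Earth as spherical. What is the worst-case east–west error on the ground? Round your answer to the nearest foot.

20 feet

Truncating at 4 decimal places can drop up to a full unit in the last place, so the longitude may be off by as much as 0.0001°.
Parallels shrink by cos φ, so at 56.014° a degree of longitude is 111700 × 0.5590 ≈ 62439.2 m.
Maximum E–W displacement: 0.0001 × 62439.2 = 6.24392 m.
In feet: 6.24392 m ÷ 0.3048 ≈ 20.485 ft.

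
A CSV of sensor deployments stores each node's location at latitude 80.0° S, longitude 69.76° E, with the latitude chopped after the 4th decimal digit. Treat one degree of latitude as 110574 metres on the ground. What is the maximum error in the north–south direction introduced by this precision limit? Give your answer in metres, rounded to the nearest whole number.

11 metres

Truncating at 4 decimal places can drop up to a full unit in the last place, so the latitude may be off by as much as 0.0001°.
Along the meridian that is 0.0001° × 110574 m/° = 11.0574 m.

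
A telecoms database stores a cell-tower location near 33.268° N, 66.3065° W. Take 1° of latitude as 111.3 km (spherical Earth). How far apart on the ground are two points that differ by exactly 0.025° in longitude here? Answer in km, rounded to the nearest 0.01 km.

One degree of longitude here spans 111300 × cos 33.268° = 111300 × 0.8361 ≈ 93059.5 m; 0.025° of that is 2326.49 m.
That is 2326.49 m = 2.3265 km.

2.33 km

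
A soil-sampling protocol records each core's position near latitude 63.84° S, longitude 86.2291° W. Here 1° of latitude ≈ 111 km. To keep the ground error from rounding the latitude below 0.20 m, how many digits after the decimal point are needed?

6 decimal places

One degree of latitude covers 111000 m.
N decimal places → at most half a unit in the last place, 0.5 × 10⁻ᴺ° = 111000/2 × 10⁻ᴺ m.
Need 0.5 × 111000 × 10⁻ᴺ ≤ 0.20 → 10⁻ᴺ ≤ 3.604e-06, so N ≥ 5.44.
At 5 places the error can reach 0.555 m, but 6 places keeps it to 0.0555 m.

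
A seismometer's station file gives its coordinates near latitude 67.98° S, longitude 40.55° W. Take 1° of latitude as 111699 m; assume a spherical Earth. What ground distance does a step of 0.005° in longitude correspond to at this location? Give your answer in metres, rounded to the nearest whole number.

0.005° of longitude at 67.98° is 0.005 × 111699 × cos 67.98° ≈ 0.005 × 41879.3 = 209.397 m.

209 metres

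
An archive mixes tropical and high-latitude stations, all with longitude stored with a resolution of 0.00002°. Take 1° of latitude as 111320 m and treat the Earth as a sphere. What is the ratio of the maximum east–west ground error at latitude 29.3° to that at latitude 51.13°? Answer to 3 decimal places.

1.390

With a 0.00002° grid the true value lies within half a step, ±0.00002°/2 = ±1e-05°, of the stored one.
At 29.3°: 1e-05° × 111320 × cos 29.3° = 1e-05 × 111320 × 0.8721 ≈ 0.97079 m.
At 51.13°: 1e-05° × 111320 × cos 51.13° = 1e-05 × 111320 × 0.6276 ≈ 0.69859 m.
The ratio reduces to cos 29.3° / cos 51.13° = 0.8721/0.6276 ≈ 1.3896.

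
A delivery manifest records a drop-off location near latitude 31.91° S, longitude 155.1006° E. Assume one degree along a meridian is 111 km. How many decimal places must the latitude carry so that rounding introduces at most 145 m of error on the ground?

One degree of latitude covers 111000 m.
Rounding to N decimal places gives at most 0.5 × 10⁻ᴺ degrees of error, i.e. 0.5 × 10⁻ᴺ × 111000 m.
Need 0.5 × 111000 × 10⁻ᴺ ≤ 145 → 10⁻ᴺ ≤ 2.613e-03, so N ≥ 2.58.
At 2 places the error can reach 555 m, but 3 places keeps it to 55.5 m.

3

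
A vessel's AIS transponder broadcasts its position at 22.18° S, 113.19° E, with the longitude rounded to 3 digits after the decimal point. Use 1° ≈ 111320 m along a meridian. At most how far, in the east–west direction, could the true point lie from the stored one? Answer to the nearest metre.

52 metres

Rounding to 3 decimal places leaves the longitude within ±0.0005° of the true value.
Parallels shrink by cos φ, so at 22.18° a degree of longitude is 111320 × 0.9260 ≈ 103083 m.
So at most 0.0005° × 103083 ≈ 51.5413 m east–west.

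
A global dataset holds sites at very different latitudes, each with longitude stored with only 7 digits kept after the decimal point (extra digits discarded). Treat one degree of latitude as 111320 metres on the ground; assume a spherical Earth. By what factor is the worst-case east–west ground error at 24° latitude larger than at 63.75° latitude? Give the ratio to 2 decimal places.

Truncating at 7 decimal places can drop up to a full unit in the last place, so the longitude may be off by as much as 1e-07°.
Error at 24° = 1e-07° × 111320 × cos 24° ≈ 0.011132 × 0.9135 = 0.01017 m.
Error at 63.75° = 1e-07° × 111320 × cos 63.75° ≈ 0.011132 × 0.4423 = 0.0049236 m.
Ratio: 0.01017 / 0.0049236 = cos 24° / cos 63.75° ≈ 2.0655.

2.07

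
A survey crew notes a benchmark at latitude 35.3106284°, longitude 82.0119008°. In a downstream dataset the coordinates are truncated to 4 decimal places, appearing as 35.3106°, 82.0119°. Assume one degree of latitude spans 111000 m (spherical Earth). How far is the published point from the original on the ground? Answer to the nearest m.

The latitude changed by +0.0000284° and the longitude by +0.0000008°.
North–south shift: 0.0000284 × 111000 = 3.1524 m.
E–W at 35.3106°: 0.0000008° × 111000 × cos 35.3106° = 0.0000008 × 111000 × 0.8160 ≈ 0.0724635 m.
Hypotenuse of the two orthogonal shifts: √(3.1524² + 0.0724635²) = 3.15323 m.

3 m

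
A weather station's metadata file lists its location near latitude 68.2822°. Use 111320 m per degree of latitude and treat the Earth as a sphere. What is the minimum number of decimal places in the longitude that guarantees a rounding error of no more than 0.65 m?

At 68.2822° one degree of longitude covers 111320 × cos 68.2822° ≈ 111320 × 0.3700 ≈ 41192.3 m.
With N decimal places the half-ulp bound is 0.5·10⁻ᴺ°, or 0.5·10⁻ᴺ × 41192.3 m on the ground.
Need 0.5 × 41192.3 × 10⁻ᴺ ≤ 0.65 → 10⁻ᴺ ≤ 3.156e-05, so N ≥ 4.50.
At 4 places the error can reach 2.06 m, but 5 places keeps it to 0.206 m.

5 decimal places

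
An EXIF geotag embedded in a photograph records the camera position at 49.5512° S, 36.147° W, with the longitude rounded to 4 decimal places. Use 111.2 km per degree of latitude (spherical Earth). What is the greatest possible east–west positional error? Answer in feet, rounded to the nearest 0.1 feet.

11.8 feet

Rounding to 4 decimal places leaves the longitude within ±5e-05° of the true value.
One degree of longitude at 49.5512° is 111200 × cos 49.5512° ≈ 111200 × 0.6488 = 72143 m.
Maximum E–W displacement: 5e-05 × 72143 = 3.60715 m.
In feet: 3.60715 m ÷ 0.3048 ≈ 11.834 ft.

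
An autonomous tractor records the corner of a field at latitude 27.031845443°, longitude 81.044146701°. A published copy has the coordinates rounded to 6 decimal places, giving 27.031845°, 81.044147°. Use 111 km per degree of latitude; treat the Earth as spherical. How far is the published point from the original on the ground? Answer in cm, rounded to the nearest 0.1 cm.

The latitude changed by +0.000000443° and the longitude by -0.000000299°.
N–S: 0.000000443° × 111000 m/° = 0.049173 m.
East–west at this latitude: -0.000000299° × 111000 × cos 27.0318° ≈ -0.000000299 × 98873.7 = -0.0295632 m.
Hypotenuse of the two orthogonal shifts: √(0.049173² + 0.0295632²) = 0.0573757 m.
That is 0.0573757 m = 5.7376 cm.

5.7 cm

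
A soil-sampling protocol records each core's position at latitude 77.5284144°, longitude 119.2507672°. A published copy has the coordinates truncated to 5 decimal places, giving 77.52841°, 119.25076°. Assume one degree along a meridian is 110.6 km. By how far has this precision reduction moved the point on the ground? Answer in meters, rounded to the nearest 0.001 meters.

0.516 meters

The latitude changed by +0.0000044° and the longitude by +0.0000072°.
N–S: 0.0000044° × 110600 m/° = 0.48664 m.
E–W at 77.5284°: 0.0000072° × 110600 × cos 77.5284° = 0.0000072 × 110600 × 0.2160 ≈ 0.17197 m.
Hypotenuse of the two orthogonal shifts: √(0.48664² + 0.17197²) = 0.516132 m.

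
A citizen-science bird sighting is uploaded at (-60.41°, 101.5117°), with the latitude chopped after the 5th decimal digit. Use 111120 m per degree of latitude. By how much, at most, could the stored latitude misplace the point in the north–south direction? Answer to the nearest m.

1 m

Truncating at 5 decimal places can drop up to a full unit in the last place, so the latitude may be off by as much as 1e-05°.
North–south distance: 1e-05° × 111120 m/° = 1.1112 m.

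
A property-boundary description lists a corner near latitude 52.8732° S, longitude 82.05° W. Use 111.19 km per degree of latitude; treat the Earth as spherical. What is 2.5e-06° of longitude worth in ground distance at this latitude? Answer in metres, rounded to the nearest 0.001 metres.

0.168 metres

One degree of longitude here spans 111190 × cos 52.8732° = 111190 × 0.6036 ≈ 67112.2 m; 2.5e-06° of that is 0.16778 m.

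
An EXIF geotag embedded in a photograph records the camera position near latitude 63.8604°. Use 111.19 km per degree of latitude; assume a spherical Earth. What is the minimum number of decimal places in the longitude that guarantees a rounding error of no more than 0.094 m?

At 63.8604° one degree of longitude covers 111190 × cos 63.8604° ≈ 111190 × 0.4406 ≈ 48985.8 m.
Rounding to N decimal places gives at most 0.5 × 10⁻ᴺ degrees of error, i.e. 0.5 × 10⁻ᴺ × 48985.8 m.
Need 0.5 × 48985.8 × 10⁻ᴺ ≤ 0.094 → 10⁻ᴺ ≤ 3.838e-06, so N ≥ 5.42.
N = 5 would give 0.245 m (too coarse); N = 6 gives 0.0245 m ≤ 0.094 m.

6 decimal places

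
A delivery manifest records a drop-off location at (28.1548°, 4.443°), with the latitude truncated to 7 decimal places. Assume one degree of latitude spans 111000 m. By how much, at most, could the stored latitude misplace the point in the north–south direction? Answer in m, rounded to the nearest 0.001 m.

0.011 m

Truncating at 7 decimal places can drop up to a full unit in the last place, so the latitude may be off by as much as 1e-07°.
Along the meridian that is 1e-07° × 111000 m/° = 0.0111 m.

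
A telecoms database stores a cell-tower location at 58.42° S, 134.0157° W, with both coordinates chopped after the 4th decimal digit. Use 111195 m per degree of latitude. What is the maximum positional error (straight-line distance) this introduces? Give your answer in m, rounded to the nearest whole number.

Truncating at 4 decimal places can drop up to a full unit in the last place, so each coordinate may be off by as much as 0.0001°.
N–S: 0.0001° × 111195 m/° = 11.1195 m.
E–W at 58.42°: 0.0001° × 111195 × cos 58.42° = 0.0001 × 111195 × 0.5237 ≈ 5.82316 m.
Combining orthogonally: (11.1195² + 5.82316²)^½ ≈ 12.552 m.

13 m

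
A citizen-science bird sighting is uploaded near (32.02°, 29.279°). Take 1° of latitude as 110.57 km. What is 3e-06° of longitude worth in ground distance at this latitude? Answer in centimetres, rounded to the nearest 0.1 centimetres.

3e-06° of longitude at 32.02° is 3e-06 × 110570 × cos 32.02° ≈ 3e-06 × 93748.2 = 0.281245 m.
That is 0.281245 m = 28.124 cm.

28.1 centimetres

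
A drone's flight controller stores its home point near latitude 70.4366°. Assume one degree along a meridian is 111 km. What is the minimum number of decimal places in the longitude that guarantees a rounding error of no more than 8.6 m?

4

At 70.4366° one degree of longitude covers 111000 × cos 70.4366° ≈ 111000 × 0.3348 ≈ 37168.3 m.
N decimal places → at most half a unit in the last place, 0.5 × 10⁻ᴺ° = 37168.3/2 × 10⁻ᴺ m.
Setting 18584.2 × 10⁻ᴺ ≤ 8.6 gives 10ᴺ ≥ 2161, i.e. N ≥ 3.33.
At 3 places the error can reach 18.6 m, but 4 places keeps it to 1.86 m.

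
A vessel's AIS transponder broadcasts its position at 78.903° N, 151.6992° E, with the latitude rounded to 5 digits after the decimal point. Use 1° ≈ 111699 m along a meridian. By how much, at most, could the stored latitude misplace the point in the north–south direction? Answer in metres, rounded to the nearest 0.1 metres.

Rounding to 5 decimal places leaves the latitude within ±5e-06° of the true value.
Along the meridian that is 5e-06° × 111699 m/° = 0.558495 m.

0.6 metres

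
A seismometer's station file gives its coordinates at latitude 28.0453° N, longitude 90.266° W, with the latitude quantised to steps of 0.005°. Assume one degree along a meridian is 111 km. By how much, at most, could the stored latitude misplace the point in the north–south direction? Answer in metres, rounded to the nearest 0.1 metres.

277.5 metres

With a 0.005° grid the true value lies within half a step, ±0.005°/2 = ±0.0025°, of the stored one.
Along the meridian that is 0.0025° × 111000 m/° = 277.5 m.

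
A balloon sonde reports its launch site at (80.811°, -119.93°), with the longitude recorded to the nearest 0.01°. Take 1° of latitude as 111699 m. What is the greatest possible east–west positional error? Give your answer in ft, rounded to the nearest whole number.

293 ft

Rounding to 2 decimal places leaves the longitude within ±0.005° of the true value.
One degree of longitude at 80.811° is 111699 × cos 80.811° ≈ 111699 × 0.1597 = 17837.4 m.
Maximum E–W displacement: 0.005 × 17837.4 = 89.187 m.
In feet: 89.187 m ÷ 0.3048 ≈ 292.61 ft.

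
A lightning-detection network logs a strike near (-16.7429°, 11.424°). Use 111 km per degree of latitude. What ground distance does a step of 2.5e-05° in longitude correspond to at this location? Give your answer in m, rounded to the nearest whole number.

3 m

One degree of longitude here spans 111000 × cos 16.7429° = 111000 × 0.9576 ≈ 106294 m; 2.5e-05° of that is 2.65736 m.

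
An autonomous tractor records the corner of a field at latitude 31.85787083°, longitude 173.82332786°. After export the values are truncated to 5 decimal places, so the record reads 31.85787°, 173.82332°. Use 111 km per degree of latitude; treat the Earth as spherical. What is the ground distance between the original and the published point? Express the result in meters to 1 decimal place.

The latitude changed by +0.00000083° and the longitude by +0.00000786°.
North–south shift: 0.00000083 × 111000 = 0.09213 m.
E–W at 31.8579°: 0.00000786° × 111000 × cos 31.8579° = 0.00000786 × 111000 × 0.8494 ≈ 0.741033 m.
Distance: √(0.09213² + 0.741033²) ≈ 0.746738 m.

0.7 meters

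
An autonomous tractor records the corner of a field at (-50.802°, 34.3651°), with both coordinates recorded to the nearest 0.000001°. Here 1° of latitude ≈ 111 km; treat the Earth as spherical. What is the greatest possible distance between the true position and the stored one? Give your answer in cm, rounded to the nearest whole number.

7 cm

Rounding to 6 decimal places leaves each coordinate within ±5e-07° of the true value.
N–S: 5e-07° × 111000 m/° = 0.0555 m.
E–W at 50.802°: 5e-07° × 111000 × cos 50.802° = 5e-07 × 111000 × 0.6320 ≈ 0.0350761 m.
The two errors are perpendicular, so the maximum displacement is √(0.0555² + 0.0350761²) ≈ 0.065655 m.
That is 0.065655 m = 6.5655 cm.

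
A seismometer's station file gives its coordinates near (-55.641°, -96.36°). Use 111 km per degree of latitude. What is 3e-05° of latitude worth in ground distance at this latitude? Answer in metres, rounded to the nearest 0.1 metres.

Along a meridian 3e-05° is 3e-05 × 111000 = 3.33 m.

3.3 metres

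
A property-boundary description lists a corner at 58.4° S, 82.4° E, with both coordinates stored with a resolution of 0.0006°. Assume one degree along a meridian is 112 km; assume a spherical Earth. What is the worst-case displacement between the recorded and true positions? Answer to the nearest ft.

With a 0.0006° grid the true value lies within half a step, ±0.0006°/2 = ±0.0003°, of the stored one.
North–south component: 0.0003° × 112000 = 33.6 m.
E–W at 58.4°: 0.0003° × 112000 × cos 58.4° = 0.0003 × 112000 × 0.5240 ≈ 17.6059 m.
The two errors are perpendicular, so the maximum displacement is √(33.6² + 17.6059²) ≈ 37.9332 m.
In feet: 37.9332 m ÷ 0.3048 ≈ 124.45 ft.

124 ft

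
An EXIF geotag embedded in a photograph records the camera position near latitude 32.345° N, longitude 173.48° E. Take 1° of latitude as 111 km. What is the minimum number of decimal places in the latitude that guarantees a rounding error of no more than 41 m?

4 decimal places

One degree of latitude covers 111000 m.
N decimal places → at most half a unit in the last place, 0.5 × 10⁻ᴺ° = 111000/2 × 10⁻ᴺ m.
Setting 55500 × 10⁻ᴺ ≤ 41 gives 10ᴺ ≥ 1354, i.e. N ≥ 3.13.
N = 3 would give 55.5 m (too coarse); N = 4 gives 5.55 m ≤ 41 m.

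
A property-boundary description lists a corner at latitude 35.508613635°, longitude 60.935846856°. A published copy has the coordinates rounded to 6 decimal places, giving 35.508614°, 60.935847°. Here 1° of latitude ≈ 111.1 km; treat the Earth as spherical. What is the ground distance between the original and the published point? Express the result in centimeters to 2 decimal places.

The latitude changed by -0.000000365° and the longitude by -0.000000144°.
North–south shift: -0.000000365 × 111100 = -0.0405515 m.
East–west at this latitude: -0.000000144° × 111100 × cos 35.5086° ≈ -0.000000144 × 90438.5 = -0.0130231 m.
Combined displacement = (0.0405515² + 0.0130231²)^½ ≈ 0.0425914 m.
That is 0.0425914 m = 4.2591 cm.

4.26 centimeters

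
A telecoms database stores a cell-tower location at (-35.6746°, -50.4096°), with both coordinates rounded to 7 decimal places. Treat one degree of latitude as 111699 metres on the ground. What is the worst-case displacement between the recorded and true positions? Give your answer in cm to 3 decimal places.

Rounding to 7 decimal places leaves each coordinate within ±5e-08° of the true value.
North–south component: 5e-08° × 111699 = 0.00558495 m.
East–west component at 35.6746°: 5e-08° × 111699 × cos 35.6746° ≈ 5e-08 × 90737.8 ≈ 0.00453689 m.
Combining orthogonally: (0.00558495² + 0.00453689²)^½ ≈ 0.00719549 m.
That is 0.00719549 m = 0.71955 cm.

0.720 cm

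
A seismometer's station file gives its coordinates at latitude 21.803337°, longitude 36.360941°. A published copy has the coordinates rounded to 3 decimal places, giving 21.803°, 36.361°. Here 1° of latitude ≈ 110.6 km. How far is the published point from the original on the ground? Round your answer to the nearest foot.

Δlat = 21.803337 − 21.803 = +0.000337°; Δlon = 36.360941 − 36.361 = -0.000059°.
North–south shift: 0.000337 × 110600 = 37.2722 m.
East–west at this latitude: -0.000059° × 110600 × cos 21.803° ≈ -0.000059 × 102688 = -6.05861 m.
Combined displacement = (37.2722² + 6.05861²)^½ ≈ 37.7614 m.
In feet: 37.7614 m ÷ 0.3048 ≈ 123.89 ft.

124 feet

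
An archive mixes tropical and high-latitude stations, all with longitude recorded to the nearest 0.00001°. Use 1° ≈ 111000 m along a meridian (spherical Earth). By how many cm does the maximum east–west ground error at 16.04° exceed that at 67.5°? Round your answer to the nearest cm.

32 cm

Rounding to 5 decimal places leaves the longitude within ±5e-06° of the true value.
Error at 16.04° = 5e-06° × 111000 × cos 16.04° ≈ 0.555 × 0.9611 = 0.53339 m.
At 67.5°: 5e-06° × 111000 × cos 67.5° = 5e-06 × 111000 × 0.3827 ≈ 0.21239 m.
So the lower-latitude error exceeds the higher by 0.53339 − 0.21239 = 0.321 m.
That is 0.321004 m = 32.1 cm.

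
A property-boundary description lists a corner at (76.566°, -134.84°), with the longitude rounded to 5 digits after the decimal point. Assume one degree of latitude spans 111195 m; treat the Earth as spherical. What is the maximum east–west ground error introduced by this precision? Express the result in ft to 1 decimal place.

0.4 ft

Rounding to 5 decimal places leaves the longitude within ±5e-06° of the true value.
One degree of longitude at 76.566° is 111195 × cos 76.566° ≈ 111195 × 0.2323 = 25833.4 m.
Maximum E–W displacement: 5e-06 × 25833.4 = 0.129167 m.
Converting: 0.129167 m × 3.2808 ft/m ≈ 0.42378 ft.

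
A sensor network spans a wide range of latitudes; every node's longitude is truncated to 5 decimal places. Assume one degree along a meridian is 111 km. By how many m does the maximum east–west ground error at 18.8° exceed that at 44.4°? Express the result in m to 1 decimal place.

0.3 m

Truncating at 5 decimal places can drop up to a full unit in the last place, so the longitude may be off by as much as 1e-05°.
At 18.8°: 1e-05° × 111000 × cos 18.8° = 1e-05 × 111000 × 0.9466 ≈ 1.0508 m.
At 44.4°: 1e-05° × 111000 × cos 44.4° = 1e-05 × 111000 × 0.7145 ≈ 0.79306 m.
Difference: 1.0508 − 0.79306 = 0.25772 m.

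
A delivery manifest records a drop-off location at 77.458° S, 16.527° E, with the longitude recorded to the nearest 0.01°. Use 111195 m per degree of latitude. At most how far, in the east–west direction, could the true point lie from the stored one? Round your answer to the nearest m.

121 m

Rounding to 2 decimal places leaves the longitude within ±0.005° of the true value.
One degree of longitude at 77.458° is 111195 × cos 77.458° ≈ 111195 × 0.2172 = 24146.6 m.
So at most 0.005° × 24146.6 ≈ 120.733 m east–west.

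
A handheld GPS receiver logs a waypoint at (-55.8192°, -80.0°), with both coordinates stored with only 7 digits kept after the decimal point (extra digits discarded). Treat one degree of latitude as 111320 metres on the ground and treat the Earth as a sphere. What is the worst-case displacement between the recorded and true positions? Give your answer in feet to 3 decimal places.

0.042 feet

Truncating at 7 decimal places can drop up to a full unit in the last place, so each coordinate may be off by as much as 1e-07°.
N–S: 1e-07° × 111320 m/° = 0.011132 m.
East–west component at 55.8192°: 1e-07° × 111320 × cos 55.8192° ≈ 1e-07 × 62540.3 ≈ 0.00625403 m.
The two errors are perpendicular, so the maximum displacement is √(0.011132² + 0.00625403²) ≈ 0.0127685 m.
In feet: 0.0127685 m ÷ 0.3048 ≈ 0.041891 ft.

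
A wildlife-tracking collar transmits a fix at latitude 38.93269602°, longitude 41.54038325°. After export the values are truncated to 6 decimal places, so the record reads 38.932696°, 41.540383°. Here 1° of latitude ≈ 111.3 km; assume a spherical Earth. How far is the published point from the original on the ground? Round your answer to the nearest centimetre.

2 centimetres

Δlat = 38.93269602 − 38.932696 = +0.00000002°; Δlon = 41.54038325 − 41.540383 = +0.00000025°.
North–south shift: 0.00000002 × 111300 = 0.002226 m.
E–W at 38.9327°: 0.00000025° × 111300 × cos 38.9327° = 0.00000025 × 111300 × 0.7779 ≈ 0.0216446 m.
Hypotenuse of the two orthogonal shifts: √(0.002226² + 0.0216446²) = 0.0217588 m.
That is 0.0217588 m = 2.1759 cm.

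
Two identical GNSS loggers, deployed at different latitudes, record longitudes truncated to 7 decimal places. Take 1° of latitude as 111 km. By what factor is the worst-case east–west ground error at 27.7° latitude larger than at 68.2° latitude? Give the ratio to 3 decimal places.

Truncating at 7 decimal places can drop up to a full unit in the last place, so the longitude may be off by as much as 1e-07°.
At 27.7°: 1e-07° × 111000 × cos 27.7° = 1e-07 × 111000 × 0.8854 ≈ 0.0098279 m.
At 68.2°: 1e-07° × 111000 × cos 68.2° = 1e-07 × 111000 × 0.3714 ≈ 0.0041222 m.
Ratio: 0.0098279 / 0.0041222 = cos 27.7° / cos 68.2° ≈ 2.3841.

2.384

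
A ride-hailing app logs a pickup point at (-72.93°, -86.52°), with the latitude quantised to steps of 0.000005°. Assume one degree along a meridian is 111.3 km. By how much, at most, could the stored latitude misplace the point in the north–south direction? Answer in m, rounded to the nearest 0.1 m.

With a 0.000005° grid the true value lies within half a step, ±0.000005°/2 = ±2.5e-06°, of the stored one.
North–south distance: 2.5e-06° × 111300 m/° = 0.27825 m.

0.3 m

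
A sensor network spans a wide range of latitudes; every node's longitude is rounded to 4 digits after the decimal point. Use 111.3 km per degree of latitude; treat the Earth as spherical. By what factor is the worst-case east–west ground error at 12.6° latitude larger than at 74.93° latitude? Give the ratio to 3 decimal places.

3.754

Rounding to 4 decimal places leaves the longitude within ±5e-05° of the true value.
Error at 12.6° = 5e-05° × 111300 × cos 12.6° ≈ 5.565 × 0.9759 = 5.431 m.
At 74.93°: 5e-05° × 111300 × cos 74.93° = 5e-05 × 111300 × 0.2600 ≈ 1.4469 m.
The ratio reduces to cos 12.6° / cos 74.93° = 0.9759/0.2600 ≈ 3.7535.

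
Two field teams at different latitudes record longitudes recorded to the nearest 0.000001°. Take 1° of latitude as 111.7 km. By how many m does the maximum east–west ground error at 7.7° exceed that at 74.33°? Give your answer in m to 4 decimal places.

0.0403 m

Rounding to 6 decimal places leaves the longitude within ±5e-07° of the true value.
At 7.7°: 5e-07° × 111700 × cos 7.7° = 5e-07 × 111700 × 0.9910 ≈ 0.055346 m.
Error at 74.33° = 5e-07° × 111700 × cos 74.33° ≈ 0.05585 × 0.2701 = 0.015085 m.
Difference: 0.055346 − 0.015085 = 0.040262 m.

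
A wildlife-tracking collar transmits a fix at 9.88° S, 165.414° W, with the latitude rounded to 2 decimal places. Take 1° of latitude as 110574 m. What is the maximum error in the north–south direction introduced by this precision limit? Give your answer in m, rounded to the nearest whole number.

553 m

Rounding to 2 decimal places leaves the latitude within ±0.005° of the true value.
So the N–S error is at most 0.005 × 110574 = 552.87 m.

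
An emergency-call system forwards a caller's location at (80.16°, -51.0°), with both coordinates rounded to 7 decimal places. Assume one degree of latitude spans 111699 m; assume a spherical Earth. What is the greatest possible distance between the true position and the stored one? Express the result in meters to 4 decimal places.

0.0057 meters

Rounding to 7 decimal places leaves each coordinate within ±5e-08° of the true value.
North–south component: 5e-08° × 111699 = 0.00558495 m.
Longitude error → 5e-08 × 111699 × cos 80.16° = 5e-08 × 111699 × 0.1709 ≈ 0.000954453 m.
Worst case both components are at the extreme and orthogonal: √(0.00558495² + 0.000954453²) ≈ 0.00566592 m.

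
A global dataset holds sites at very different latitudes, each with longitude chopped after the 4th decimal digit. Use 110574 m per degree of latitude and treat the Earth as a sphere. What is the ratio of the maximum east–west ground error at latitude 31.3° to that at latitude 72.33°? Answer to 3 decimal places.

Truncating at 4 decimal places can drop up to a full unit in the last place, so the longitude may be off by as much as 0.0001°.
At 31.3°: 0.0001° × 110574 × cos 31.3° = 0.0001 × 110574 × 0.8545 ≈ 9.4481 m.
Error at 72.33° = 0.0001° × 110574 × cos 72.33° ≈ 11.057 × 0.3035 = 3.3563 m.
The ratio reduces to cos 31.3° / cos 72.33° = 0.8545/0.3035 ≈ 2.8150.

2.815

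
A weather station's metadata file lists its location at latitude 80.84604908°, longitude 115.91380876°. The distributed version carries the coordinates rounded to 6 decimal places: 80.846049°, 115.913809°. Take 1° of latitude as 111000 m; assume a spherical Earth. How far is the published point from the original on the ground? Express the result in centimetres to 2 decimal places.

The latitude changed by +0.00000008° and the longitude by -0.00000024°.
N–S: 0.00000008° × 111000 m/° = 0.00888 m.
East–west at this latitude: -0.00000024° × 111000 × cos 80.846° ≈ -0.00000024 × 17658.7 = -0.0042381 m.
Hypotenuse of the two orthogonal shifts: √(0.00888² + 0.0042381²) = 0.00983951 m.
That is 0.00983951 m = 0.98395 cm.

0.98 centimetres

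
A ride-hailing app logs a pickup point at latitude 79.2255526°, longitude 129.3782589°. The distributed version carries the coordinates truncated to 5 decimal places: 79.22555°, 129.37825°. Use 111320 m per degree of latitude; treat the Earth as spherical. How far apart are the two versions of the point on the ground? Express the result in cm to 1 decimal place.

The latitude changed by +0.0000026° and the longitude by +0.0000089°.
North–south shift: 0.0000026 × 111320 = 0.289432 m.
East–west at this latitude: 0.0000089° × 111320 × cos 79.2255° ≈ 0.0000089 × 20810.5 = 0.185214 m.
Distance: √(0.289432² + 0.185214²) ≈ 0.34362 m.
That is 0.34362 m = 34.362 cm.

34.4 cm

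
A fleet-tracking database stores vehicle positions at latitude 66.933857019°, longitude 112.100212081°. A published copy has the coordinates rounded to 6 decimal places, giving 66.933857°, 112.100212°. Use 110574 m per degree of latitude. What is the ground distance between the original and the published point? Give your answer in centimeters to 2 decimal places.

The latitude changed by +0.000000019° and the longitude by +0.000000081°.
N–S: 0.000000019° × 110574 m/° = 0.00210091 m.
East–west at this latitude: 0.000000081° × 110574 × cos 66.9339° ≈ 0.000000081 × 43322.2 = 0.0035091 m.
Distance: √(0.00210091² + 0.0035091²) ≈ 0.00408993 m.
That is 0.00408993 m = 0.40899 cm.

0.41 centimeters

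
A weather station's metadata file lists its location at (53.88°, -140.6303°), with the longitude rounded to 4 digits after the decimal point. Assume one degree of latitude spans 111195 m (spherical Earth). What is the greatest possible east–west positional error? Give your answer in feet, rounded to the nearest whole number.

Rounding to 4 decimal places leaves the longitude within ±5e-05° of the true value.
Parallels shrink by cos φ, so at 53.88° a degree of longitude is 111195 × 0.5895 ≈ 65547 m.
East–west error: 5e-05° × 65547 m/° ≈ 3.27735 m.
Converting: 3.27735 m × 3.2808 ft/m ≈ 10.752 ft.

11 feet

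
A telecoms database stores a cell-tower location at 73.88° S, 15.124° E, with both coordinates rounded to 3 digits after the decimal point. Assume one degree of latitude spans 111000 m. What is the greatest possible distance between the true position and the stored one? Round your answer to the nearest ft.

189 ft

Rounding to 3 decimal places leaves each coordinate within ±0.0005° of the true value.
N–S: 0.0005° × 111000 m/° = 55.5 m.
Longitude error → 0.0005 × 111000 × cos 73.88° = 0.0005 × 111000 × 0.2777 ≈ 15.4096 m.
Combining orthogonally: (55.5² + 15.4096²)^½ ≈ 57.5995 m.
In feet: 57.5995 m ÷ 0.3048 ≈ 188.97 ft.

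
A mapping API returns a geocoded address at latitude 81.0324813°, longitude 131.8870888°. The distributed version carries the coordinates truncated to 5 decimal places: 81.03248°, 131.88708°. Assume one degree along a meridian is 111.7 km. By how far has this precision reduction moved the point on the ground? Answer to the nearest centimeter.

Δlat = 81.0324813 − 81.03248 = +0.0000013°; Δlon = 131.8870888 − 131.88708 = +0.0000088°.
North–south shift: 0.0000013 × 111700 = 0.14521 m.
E–W at 81.0325°: 0.0000088° × 111700 × cos 81.0325° = 0.0000088 × 111700 × 0.1559 ≈ 0.153218 m.
Combined displacement = (0.14521² + 0.153218²)^½ ≈ 0.211097 m.
That is 0.211097 m = 21.11 cm.

21 centimeters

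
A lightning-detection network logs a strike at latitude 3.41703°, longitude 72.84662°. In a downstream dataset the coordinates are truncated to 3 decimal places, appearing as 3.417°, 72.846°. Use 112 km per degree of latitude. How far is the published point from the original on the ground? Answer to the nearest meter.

Δlat = 3.41703 − 3.417 = +0.00003°; Δlon = 72.84662 − 72.846 = +0.00062°.
N–S: 0.00003° × 112000 m/° = 3.36 m.
E–W at 3.417°: 0.00062° × 112000 × cos 3.417° = 0.00062 × 112000 × 0.9982 ≈ 69.3165 m.
Hypotenuse of the two orthogonal shifts: √(3.36² + 69.3165²) = 69.3979 m.

69 meters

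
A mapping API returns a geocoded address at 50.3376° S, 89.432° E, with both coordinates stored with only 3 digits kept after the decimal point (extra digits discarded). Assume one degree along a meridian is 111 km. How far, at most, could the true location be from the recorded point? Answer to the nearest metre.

132 metres

Truncating at 3 decimal places can drop up to a full unit in the last place, so each coordinate may be off by as much as 0.001°.
North–south component: 0.001° × 111000 = 111 m.
East–west component at 50.3376°: 0.001° × 111000 × cos 50.3376° ≈ 0.001 × 70847.2 ≈ 70.8472 m.
The two errors are perpendicular, so the maximum displacement is √(111² + 70.8472²) ≈ 131.683 m.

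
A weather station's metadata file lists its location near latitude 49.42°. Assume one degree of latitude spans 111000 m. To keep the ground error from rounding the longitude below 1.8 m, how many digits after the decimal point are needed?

At 49.42° one degree of longitude covers 111000 × cos 49.42° ≈ 111000 × 0.6505 ≈ 72206.5 m.
Rounding to N decimal places gives at most 0.5 × 10⁻ᴺ degrees of error, i.e. 0.5 × 10⁻ᴺ × 72206.5 m.
Setting 36103.3 × 10⁻ᴺ ≤ 1.8 gives 10ᴺ ≥ 2.006e+04, i.e. N ≥ 4.30.
N = 4 would give 3.61 m (too coarse); N = 5 gives 0.361 m ≤ 1.8 m.

5 decimal places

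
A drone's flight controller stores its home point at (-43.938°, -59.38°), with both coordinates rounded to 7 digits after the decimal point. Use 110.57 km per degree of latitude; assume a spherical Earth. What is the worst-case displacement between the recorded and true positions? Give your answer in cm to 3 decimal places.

Rounding to 7 decimal places leaves each coordinate within ±5e-08° of the true value.
North–south component: 5e-08° × 110570 = 0.0055285 m.
Longitude error → 5e-08 × 110570 × cos 43.938° = 5e-08 × 110570 × 0.7201 ≈ 0.00398102 m.
The two errors are perpendicular, so the maximum displacement is √(0.0055285² + 0.00398102²) ≈ 0.0068127 m.
That is 0.0068127 m = 0.68127 cm.

0.681 cm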